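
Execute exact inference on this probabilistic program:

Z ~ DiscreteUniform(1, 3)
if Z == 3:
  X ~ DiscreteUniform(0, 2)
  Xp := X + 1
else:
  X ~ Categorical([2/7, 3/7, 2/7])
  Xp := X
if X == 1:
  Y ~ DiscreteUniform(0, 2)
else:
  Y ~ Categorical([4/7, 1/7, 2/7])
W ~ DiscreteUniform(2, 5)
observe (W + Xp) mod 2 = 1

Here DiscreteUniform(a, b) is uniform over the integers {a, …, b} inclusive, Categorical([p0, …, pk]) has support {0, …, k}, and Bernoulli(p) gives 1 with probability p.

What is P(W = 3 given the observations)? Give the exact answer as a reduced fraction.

P(W = 3 | obs) = 31/126

Enumerate traces; 54 have nonzero weight after conditioning:
  (Z=1, X=0, Y=0, W=3) weight 2/147
  (Z=1, X=0, Y=0, W=5) weight 2/147
  (Z=1, X=0, Y=1, W=3) weight 1/294
  (Z=1, X=0, Y=1, W=5) weight 1/294
  (Z=1, X=0, Y=2, W=3) weight 1/147
  (Z=1, X=0, Y=2, W=5) weight 1/147
  (Z=1, X=1, Y=0, W=2) weight 1/84
  (Z=1, X=1, Y=0, W=4) weight 1/84
  … 46 more
Group by W:
  weight(W=2) = 8/63
  weight(W=3) = 31/252
  weight(W=4) = 8/63
  weight(W=5) = 31/252
Total weight = 8/63 + 31/252 + 8/63 + 31/252 = 1/2
P(W=2 | obs) = 8/63 / 1/2 = 16/63
P(W=3 | obs) = 31/252 / 1/2 = 31/126
P(W=4 | obs) = 8/63 / 1/2 = 16/63
P(W=5 | obs) = 31/252 / 1/2 = 31/126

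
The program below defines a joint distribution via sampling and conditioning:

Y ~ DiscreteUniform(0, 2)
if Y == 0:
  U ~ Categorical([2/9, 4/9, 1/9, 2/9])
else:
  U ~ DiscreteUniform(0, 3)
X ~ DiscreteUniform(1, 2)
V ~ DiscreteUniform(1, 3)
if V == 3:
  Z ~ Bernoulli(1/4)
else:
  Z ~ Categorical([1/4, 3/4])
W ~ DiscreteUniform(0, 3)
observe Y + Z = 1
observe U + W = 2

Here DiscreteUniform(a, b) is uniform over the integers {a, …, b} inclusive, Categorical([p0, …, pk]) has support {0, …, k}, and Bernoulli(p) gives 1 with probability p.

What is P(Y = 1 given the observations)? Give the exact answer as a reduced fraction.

Enumerate traces; 36 have nonzero weight after conditioning:
  (Y=0, U=0, X=1, V=1, Z=1, W=2) weight 1/432
  (Y=0, U=0, X=1, V=2, Z=1, W=2) weight 1/432
  (Y=0, U=0, X=1, V=3, Z=1, W=2) weight 1/1296
  (Y=0, U=0, X=2, V=1, Z=1, W=2) weight 1/432
  (Y=0, U=0, X=2, V=2, Z=1, W=2) weight 1/432
  (Y=0, U=0, X=2, V=3, Z=1, W=2) weight 1/1296
  (Y=0, U=1, X=1, V=1, Z=1, W=1) weight 1/216
  (Y=0, U=1, X=1, V=2, Z=1, W=1) weight 1/216
  (Y=1, U=0, X=1, V=1, Z=0, W=2) weight 1/1152
  … 27 more
Group by Y:
  weight(Y=0) = 49/1296
  weight(Y=1) = 5/192
Total weight = 49/1296 + 5/192 = 331/5184
P(Y=0 | obs) = 49/1296 / 331/5184 = 196/331
P(Y=1 | obs) = 5/192 / 331/5184 = 135/331

P(Y = 1 | obs) = 135/331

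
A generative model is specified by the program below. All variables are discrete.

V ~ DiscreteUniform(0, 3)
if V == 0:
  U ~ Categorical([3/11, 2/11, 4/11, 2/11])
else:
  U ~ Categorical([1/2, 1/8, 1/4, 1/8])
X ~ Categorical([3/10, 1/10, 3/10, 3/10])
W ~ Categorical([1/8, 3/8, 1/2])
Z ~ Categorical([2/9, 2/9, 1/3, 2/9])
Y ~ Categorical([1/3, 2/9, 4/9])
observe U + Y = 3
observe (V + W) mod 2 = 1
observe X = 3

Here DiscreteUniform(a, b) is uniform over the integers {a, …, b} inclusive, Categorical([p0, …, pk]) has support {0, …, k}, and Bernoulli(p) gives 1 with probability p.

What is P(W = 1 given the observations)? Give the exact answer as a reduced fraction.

P(W = 1 | obs) = 81/191

Enumerate traces; 72 have nonzero weight after conditioning:
  (V=0, U=1, X=3, W=1, Z=0, Y=2) weight 1/1980
  (V=0, U=1, X=3, W=1, Z=1, Y=2) weight 1/1980
  (V=0, U=1, X=3, W=1, Z=2, Y=2) weight 1/1320
  (V=0, U=1, X=3, W=1, Z=3, Y=2) weight 1/1980
  (V=0, U=2, X=3, W=1, Z=0, Y=1) weight 1/1980
  (V=0, U=2, X=3, W=1, Z=1, Y=1) weight 1/1980
  (V=0, U=2, X=3, W=1, Z=2, Y=1) weight 1/1320
  (V=0, U=2, X=3, W=1, Z=3, Y=1) weight 1/1980
  (V=1, U=1, X=3, W=0, Z=0, Y=2) weight 1/8640
  (V=1, U=1, X=3, W=2, Z=0, Y=2) weight 1/2160
  … 62 more
Group by W:
  weight(W=0) = 11/3840
  weight(W=1) = 27/2560
  weight(W=2) = 11/960
Total weight = 11/3840 + 27/2560 + 11/960 = 191/7680
P(W=0 | obs) = 11/3840 / 191/7680 = 22/191
P(W=1 | obs) = 27/2560 / 191/7680 = 81/191
P(W=2 | obs) = 11/960 / 191/7680 = 88/191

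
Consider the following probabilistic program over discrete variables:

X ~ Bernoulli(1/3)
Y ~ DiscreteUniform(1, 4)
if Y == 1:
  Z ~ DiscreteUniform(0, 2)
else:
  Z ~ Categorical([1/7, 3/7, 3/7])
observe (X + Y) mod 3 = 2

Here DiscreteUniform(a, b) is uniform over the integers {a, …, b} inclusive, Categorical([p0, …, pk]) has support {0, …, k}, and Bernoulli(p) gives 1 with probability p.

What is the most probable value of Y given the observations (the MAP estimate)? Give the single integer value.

argmax_v P(Y = v | obs) = 2

Enumerate traces; 9 have nonzero weight after conditioning:
  (X=0, Y=2, Z=0) weight 1/42
  (X=0, Y=2, Z=1) weight 1/14
  (X=0, Y=2, Z=2) weight 1/14
  (X=1, Y=1, Z=0) weight 1/36
  (X=1, Y=1, Z=1) weight 1/36
  (X=1, Y=1, Z=2) weight 1/36
  (X=1, Y=4, Z=0) weight 1/84
  (X=1, Y=4, Z=1) weight 1/28
  … 1 more
Group by Y:
  weight(Y=1) = 1/12
  weight(Y=2) = 1/6
  weight(Y=4) = 1/12
Total weight = 1/12 + 1/6 + 1/12 = 1/3
P(Y=1 | obs) = 1/12 / 1/3 = 1/4
P(Y=2 | obs) = 1/6 / 1/3 = 1/2
P(Y=4 | obs) = 1/12 / 1/3 = 1/4
argmax = 2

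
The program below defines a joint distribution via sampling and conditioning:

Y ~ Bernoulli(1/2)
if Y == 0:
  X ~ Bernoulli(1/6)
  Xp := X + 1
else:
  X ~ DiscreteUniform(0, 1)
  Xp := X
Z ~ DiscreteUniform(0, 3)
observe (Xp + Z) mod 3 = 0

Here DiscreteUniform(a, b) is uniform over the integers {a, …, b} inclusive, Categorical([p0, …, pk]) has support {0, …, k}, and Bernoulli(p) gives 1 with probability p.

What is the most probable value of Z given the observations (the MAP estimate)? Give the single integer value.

Enumerate traces; 5 have nonzero weight after conditioning:
  (Y=0, X=0, Z=2) weight 5/48
  (Y=0, X=1, Z=1) weight 1/48
  (Y=1, X=0, Z=0) weight 1/16
  (Y=1, X=0, Z=3) weight 1/16
  (Y=1, X=1, Z=2) weight 1/16
Group by Z:
  weight(Z=0) = 1/16
  weight(Z=1) = 1/48
  weight(Z=2) = 1/6
  weight(Z=3) = 1/16
Total weight = 1/16 + 1/48 + 1/6 + 1/16 = 5/16
P(Z=0 | obs) = 1/16 / 5/16 = 1/5
P(Z=1 | obs) = 1/48 / 5/16 = 1/15
P(Z=2 | obs) = 1/6 / 5/16 = 8/15
P(Z=3 | obs) = 1/16 / 5/16 = 1/5
argmax = 2

argmax_v P(Z = v | obs) = 2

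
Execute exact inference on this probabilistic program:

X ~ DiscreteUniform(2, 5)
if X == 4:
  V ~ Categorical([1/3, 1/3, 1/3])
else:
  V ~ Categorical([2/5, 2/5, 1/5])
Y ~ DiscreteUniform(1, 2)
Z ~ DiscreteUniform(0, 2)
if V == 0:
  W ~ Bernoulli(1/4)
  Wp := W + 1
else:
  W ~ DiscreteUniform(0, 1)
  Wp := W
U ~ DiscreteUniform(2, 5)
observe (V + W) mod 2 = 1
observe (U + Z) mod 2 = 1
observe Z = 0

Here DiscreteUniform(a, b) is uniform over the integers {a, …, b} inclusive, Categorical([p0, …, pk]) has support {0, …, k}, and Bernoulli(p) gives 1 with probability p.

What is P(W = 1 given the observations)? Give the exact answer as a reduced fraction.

Enumerate traces; 48 have nonzero weight after conditioning:
  (X=2, V=0, Y=1, Z=0, W=1, U=3) weight 1/960
  (X=2, V=0, Y=1, Z=0, W=1, U=5) weight 1/960
  (X=2, V=0, Y=2, Z=0, W=1, U=3) weight 1/960
  (X=2, V=0, Y=2, Z=0, W=1, U=5) weight 1/960
  (X=2, V=1, Y=1, Z=0, W=0, U=3) weight 1/480
  (X=2, V=1, Y=1, Z=0, W=0, U=5) weight 1/480
  (X=2, V=1, Y=2, Z=0, W=0, U=3) weight 1/480
  (X=2, V=1, Y=2, Z=0, W=0, U=5) weight 1/480
  … 40 more
Group by W:
  weight(W=0) = 23/720
  weight(W=1) = 17/480
Total weight = 23/720 + 17/480 = 97/1440
P(W=0 | obs) = 23/720 / 97/1440 = 46/97
P(W=1 | obs) = 17/480 / 97/1440 = 51/97

P(W = 1 | obs) = 51/97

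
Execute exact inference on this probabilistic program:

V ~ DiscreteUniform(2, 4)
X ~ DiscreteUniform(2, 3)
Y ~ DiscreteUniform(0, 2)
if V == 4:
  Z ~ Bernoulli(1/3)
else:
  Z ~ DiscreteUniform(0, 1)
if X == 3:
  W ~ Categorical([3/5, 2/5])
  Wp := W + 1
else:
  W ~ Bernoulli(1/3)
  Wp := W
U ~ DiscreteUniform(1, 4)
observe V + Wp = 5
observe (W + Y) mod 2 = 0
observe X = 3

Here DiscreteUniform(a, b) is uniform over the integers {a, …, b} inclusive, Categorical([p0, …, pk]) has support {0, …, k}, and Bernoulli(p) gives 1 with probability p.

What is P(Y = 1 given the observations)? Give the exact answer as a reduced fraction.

Enumerate traces; 24 have nonzero weight after conditioning:
  (V=3, X=3, Y=1, Z=0, W=1, U=1) weight 1/360
  (V=3, X=3, Y=1, Z=0, W=1, U=2) weight 1/360
  (V=3, X=3, Y=1, Z=0, W=1, U=3) weight 1/360
  (V=3, X=3, Y=1, Z=0, W=1, U=4) weight 1/360
  (V=3, X=3, Y=1, Z=1, W=1, U=1) weight 1/360
  (V=3, X=3, Y=1, Z=1, W=1, U=2) weight 1/360
  (V=3, X=3, Y=1, Z=1, W=1, U=3) weight 1/360
  (V=3, X=3, Y=1, Z=1, W=1, U=4) weight 1/360
  (V=4, X=3, Y=0, Z=0, W=0, U=1) weight 1/180
  (V=4, X=3, Y=2, Z=0, W=0, U=1) weight 1/180
  … 14 more
Group by Y:
  weight(Y=0) = 1/30
  weight(Y=1) = 1/45
  weight(Y=2) = 1/30
Total weight = 1/30 + 1/45 + 1/30 = 4/45
P(Y=0 | obs) = 1/30 / 4/45 = 3/8
P(Y=1 | obs) = 1/45 / 4/45 = 1/4
P(Y=2 | obs) = 1/30 / 4/45 = 3/8

P(Y = 1 | obs) = 1/4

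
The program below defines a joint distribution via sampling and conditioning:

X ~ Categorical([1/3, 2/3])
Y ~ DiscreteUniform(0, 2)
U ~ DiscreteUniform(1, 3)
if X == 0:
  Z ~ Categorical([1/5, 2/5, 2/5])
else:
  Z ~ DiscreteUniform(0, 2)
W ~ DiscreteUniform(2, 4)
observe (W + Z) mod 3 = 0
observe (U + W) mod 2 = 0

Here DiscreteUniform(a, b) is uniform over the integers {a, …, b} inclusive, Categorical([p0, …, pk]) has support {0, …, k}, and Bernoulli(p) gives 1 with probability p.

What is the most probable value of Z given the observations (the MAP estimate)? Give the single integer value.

argmax_v P(Z = v | obs) = 0

Enumerate traces; 24 have nonzero weight after conditioning:
  (X=0, Y=0, U=1, Z=0, W=3) weight 1/405
  (X=0, Y=0, U=2, Z=1, W=2) weight 2/405
  (X=0, Y=0, U=2, Z=2, W=4) weight 2/405
  (X=0, Y=0, U=3, Z=0, W=3) weight 1/405
  (X=0, Y=1, U=1, Z=0, W=3) weight 1/405
  (X=0, Y=1, U=2, Z=1, W=2) weight 2/405
  (X=0, Y=1, U=2, Z=2, W=4) weight 2/405
  (X=0, Y=1, U=3, Z=0, W=3) weight 1/405
  … 16 more
Group by Z:
  weight(Z=0) = 26/405
  weight(Z=1) = 16/405
  weight(Z=2) = 16/405
Total weight = 26/405 + 16/405 + 16/405 = 58/405
P(Z=0 | obs) = 26/405 / 58/405 = 13/29
P(Z=1 | obs) = 16/405 / 58/405 = 8/29
P(Z=2 | obs) = 16/405 / 58/405 = 8/29
argmax = 0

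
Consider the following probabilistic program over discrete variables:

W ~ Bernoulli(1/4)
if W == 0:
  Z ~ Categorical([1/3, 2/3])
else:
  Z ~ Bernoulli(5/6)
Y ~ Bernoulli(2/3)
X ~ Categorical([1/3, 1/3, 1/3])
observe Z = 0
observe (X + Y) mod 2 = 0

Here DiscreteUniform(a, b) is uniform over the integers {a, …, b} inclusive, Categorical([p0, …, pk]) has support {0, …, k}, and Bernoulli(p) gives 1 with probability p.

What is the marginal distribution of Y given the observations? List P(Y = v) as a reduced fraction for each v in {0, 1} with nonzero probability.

Enumerate traces; 6 have nonzero weight after conditioning:
  (W=0, Z=0, Y=0, X=0) weight 1/36
  (W=0, Z=0, Y=0, X=2) weight 1/36
  (W=0, Z=0, Y=1, X=1) weight 1/18
  (W=1, Z=0, Y=0, X=0) weight 1/216
  (W=1, Z=0, Y=0, X=2) weight 1/216
  (W=1, Z=0, Y=1, X=1) weight 1/108
Group by Y:
  weight(Y=0) = 7/108
  weight(Y=1) = 7/108
Total weight = 7/108 + 7/108 = 7/54
P(Y=0 | obs) = 7/108 / 7/54 = 1/2
P(Y=1 | obs) = 7/108 / 7/54 = 1/2

P(Y=0) = 1/2, P(Y=1) = 1/2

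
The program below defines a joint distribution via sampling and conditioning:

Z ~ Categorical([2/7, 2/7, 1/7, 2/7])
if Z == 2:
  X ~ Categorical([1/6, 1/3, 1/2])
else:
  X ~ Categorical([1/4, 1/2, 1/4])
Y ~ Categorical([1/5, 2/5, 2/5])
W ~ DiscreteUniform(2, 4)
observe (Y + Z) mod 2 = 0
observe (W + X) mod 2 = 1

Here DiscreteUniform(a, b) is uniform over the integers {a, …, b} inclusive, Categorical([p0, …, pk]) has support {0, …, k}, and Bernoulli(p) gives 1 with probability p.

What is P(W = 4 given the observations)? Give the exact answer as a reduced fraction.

P(W = 4 | obs) = 8/25

Enumerate traces; 24 have nonzero weight after conditioning:
  (Z=0, X=0, Y=0, W=3) weight 1/210
  (Z=0, X=0, Y=2, W=3) weight 1/105
  (Z=0, X=1, Y=0, W=2) weight 1/105
  (Z=0, X=1, Y=0, W=4) weight 1/105
  (Z=0, X=1, Y=2, W=2) weight 2/105
  (Z=0, X=1, Y=2, W=4) weight 2/105
  (Z=0, X=2, Y=0, W=3) weight 1/210
  (Z=0, X=2, Y=2, W=3) weight 1/105
  … 16 more
Group by W:
  weight(W=2) = 8/105
  weight(W=3) = 3/35
  weight(W=4) = 8/105
Total weight = 8/105 + 3/35 + 8/105 = 5/21
P(W=2 | obs) = 8/105 / 5/21 = 8/25
P(W=3 | obs) = 3/35 / 5/21 = 9/25
P(W=4 | obs) = 8/105 / 5/21 = 8/25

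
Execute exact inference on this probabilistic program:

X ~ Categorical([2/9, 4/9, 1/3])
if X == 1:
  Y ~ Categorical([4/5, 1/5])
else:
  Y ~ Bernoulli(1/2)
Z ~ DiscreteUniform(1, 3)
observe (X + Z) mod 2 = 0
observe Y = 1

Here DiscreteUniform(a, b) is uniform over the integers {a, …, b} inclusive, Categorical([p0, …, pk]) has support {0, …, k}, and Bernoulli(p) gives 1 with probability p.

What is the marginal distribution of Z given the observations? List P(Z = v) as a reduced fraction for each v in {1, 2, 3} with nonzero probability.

Enumerate traces; 4 have nonzero weight after conditioning:
  (X=0, Y=1, Z=2) weight 1/27
  (X=1, Y=1, Z=1) weight 4/135
  (X=1, Y=1, Z=3) weight 4/135
  (X=2, Y=1, Z=2) weight 1/18
Group by Z:
  weight(Z=1) = 4/135
  weight(Z=2) = 5/54
  weight(Z=3) = 4/135
Total weight = 4/135 + 5/54 + 4/135 = 41/270
P(Z=1 | obs) = 4/135 / 41/270 = 8/41
P(Z=2 | obs) = 5/54 / 41/270 = 25/41
P(Z=3 | obs) = 4/135 / 41/270 = 8/41

P(Z=1) = 8/41, P(Z=2) = 25/41, P(Z=3) = 8/41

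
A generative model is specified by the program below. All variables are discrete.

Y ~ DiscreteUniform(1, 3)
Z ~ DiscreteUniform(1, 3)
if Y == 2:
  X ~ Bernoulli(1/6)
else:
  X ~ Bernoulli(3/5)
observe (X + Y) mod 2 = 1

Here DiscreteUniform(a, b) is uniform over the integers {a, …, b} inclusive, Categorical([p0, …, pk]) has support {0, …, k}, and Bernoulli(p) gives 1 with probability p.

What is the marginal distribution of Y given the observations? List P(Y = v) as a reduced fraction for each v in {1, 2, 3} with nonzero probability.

Enumerate traces; 9 have nonzero weight after conditioning:
  (Y=1, Z=1, X=0) weight 2/45
  (Y=1, Z=2, X=0) weight 2/45
  (Y=1, Z=3, X=0) weight 2/45
  (Y=2, Z=1, X=1) weight 1/54
  (Y=2, Z=2, X=1) weight 1/54
  (Y=2, Z=3, X=1) weight 1/54
  (Y=3, Z=1, X=0) weight 2/45
  (Y=3, Z=2, X=0) weight 2/45
  … 1 more
Group by Y:
  weight(Y=1) = 2/15
  weight(Y=2) = 1/18
  weight(Y=3) = 2/15
Total weight = 2/15 + 1/18 + 2/15 = 29/90
P(Y=1 | obs) = 2/15 / 29/90 = 12/29
P(Y=2 | obs) = 1/18 / 29/90 = 5/29
P(Y=3 | obs) = 2/15 / 29/90 = 12/29

P(Y=1) = 12/29, P(Y=2) = 5/29, P(Y=3) = 12/29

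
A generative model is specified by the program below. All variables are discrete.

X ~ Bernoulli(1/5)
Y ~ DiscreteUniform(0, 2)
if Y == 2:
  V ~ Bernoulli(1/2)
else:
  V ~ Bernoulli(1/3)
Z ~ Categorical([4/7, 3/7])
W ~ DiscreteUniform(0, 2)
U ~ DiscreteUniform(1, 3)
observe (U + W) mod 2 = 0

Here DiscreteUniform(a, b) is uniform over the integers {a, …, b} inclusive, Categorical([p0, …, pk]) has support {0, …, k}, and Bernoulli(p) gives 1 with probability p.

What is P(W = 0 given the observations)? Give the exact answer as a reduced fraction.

Enumerate traces; 96 have nonzero weight after conditioning:
  (X=0, Y=0, V=0, Z=0, W=0, U=2) weight 32/2835
  (X=0, Y=0, V=0, Z=0, W=1, U=1) weight 32/2835
  (X=0, Y=0, V=0, Z=0, W=1, U=3) weight 32/2835
  (X=0, Y=0, V=0, Z=0, W=2, U=2) weight 32/2835
  (X=0, Y=0, V=0, Z=1, W=0, U=2) weight 8/945
  (X=0, Y=0, V=0, Z=1, W=1, U=1) weight 8/945
  (X=0, Y=0, V=0, Z=1, W=1, U=3) weight 8/945
  (X=0, Y=0, V=0, Z=1, W=2, U=2) weight 8/945
  … 88 more
Group by W:
  weight(W=0) = 1/9
  weight(W=1) = 2/9
  weight(W=2) = 1/9
Total weight = 1/9 + 2/9 + 1/9 = 4/9
P(W=0 | obs) = 1/9 / 4/9 = 1/4
P(W=1 | obs) = 2/9 / 4/9 = 1/2
P(W=2 | obs) = 1/9 / 4/9 = 1/4

P(W = 0 | obs) = 1/4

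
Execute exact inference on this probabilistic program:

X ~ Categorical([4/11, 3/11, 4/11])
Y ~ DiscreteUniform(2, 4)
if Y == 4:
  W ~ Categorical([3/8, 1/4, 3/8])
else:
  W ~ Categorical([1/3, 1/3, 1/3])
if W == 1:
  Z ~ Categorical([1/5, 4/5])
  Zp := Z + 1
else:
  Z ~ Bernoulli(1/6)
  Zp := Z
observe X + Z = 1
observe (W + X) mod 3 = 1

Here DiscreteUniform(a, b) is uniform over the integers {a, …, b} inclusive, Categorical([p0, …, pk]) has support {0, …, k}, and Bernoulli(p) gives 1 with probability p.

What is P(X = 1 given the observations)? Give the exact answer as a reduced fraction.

P(X = 1 | obs) = 625/1329

Enumerate traces; 6 have nonzero weight after conditioning:
  (X=0, Y=2, W=1, Z=1) weight 16/495
  (X=0, Y=3, W=1, Z=1) weight 16/495
  (X=0, Y=4, W=1, Z=1) weight 4/165
  (X=1, Y=2, W=0, Z=0) weight 5/198
  (X=1, Y=3, W=0, Z=0) weight 5/198
  (X=1, Y=4, W=0, Z=0) weight 5/176
Group by X:
  weight(X=0) = 4/45
  weight(X=1) = 125/1584
Total weight = 4/45 + 125/1584 = 443/2640
P(X=0 | obs) = 4/45 / 443/2640 = 704/1329
P(X=1 | obs) = 125/1584 / 443/2640 = 625/1329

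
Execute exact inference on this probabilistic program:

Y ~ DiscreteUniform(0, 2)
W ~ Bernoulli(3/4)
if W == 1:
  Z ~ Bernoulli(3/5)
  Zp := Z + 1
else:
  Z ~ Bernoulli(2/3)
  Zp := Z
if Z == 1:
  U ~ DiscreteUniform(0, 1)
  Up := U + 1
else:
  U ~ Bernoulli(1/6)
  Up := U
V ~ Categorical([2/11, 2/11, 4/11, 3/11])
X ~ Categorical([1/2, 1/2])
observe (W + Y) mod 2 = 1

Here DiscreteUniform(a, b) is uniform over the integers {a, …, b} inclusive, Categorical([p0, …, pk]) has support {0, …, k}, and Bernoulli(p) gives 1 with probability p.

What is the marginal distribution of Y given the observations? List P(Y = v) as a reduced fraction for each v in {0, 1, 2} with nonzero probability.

Enumerate traces; 96 have nonzero weight after conditioning:
  (Y=0, W=1, Z=0, U=0, V=0, X=0) weight 1/132
  (Y=0, W=1, Z=0, U=0, V=0, X=1) weight 1/132
  (Y=0, W=1, Z=0, U=0, V=1, X=0) weight 1/132
  (Y=0, W=1, Z=0, U=0, V=1, X=1) weight 1/132
  (Y=0, W=1, Z=0, U=0, V=2, X=0) weight 1/66
  (Y=0, W=1, Z=0, U=0, V=2, X=1) weight 1/66
  (Y=0, W=1, Z=0, U=0, V=3, X=0) weight 1/88
  (Y=0, W=1, Z=0, U=0, V=3, X=1) weight 1/88
  (Y=1, W=0, Z=0, U=0, V=0, X=0) weight 5/2376
  (Y=2, W=1, Z=0, U=0, V=0, X=0) weight 1/132
  … 86 more
Group by Y:
  weight(Y=0) = 1/4
  weight(Y=1) = 1/12
  weight(Y=2) = 1/4
Total weight = 1/4 + 1/12 + 1/4 = 7/12
P(Y=0 | obs) = 1/4 / 7/12 = 3/7
P(Y=1 | obs) = 1/12 / 7/12 = 1/7
P(Y=2 | obs) = 1/4 / 7/12 = 3/7

P(Y=0) = 3/7, P(Y=1) = 1/7, P(Y=2) = 3/7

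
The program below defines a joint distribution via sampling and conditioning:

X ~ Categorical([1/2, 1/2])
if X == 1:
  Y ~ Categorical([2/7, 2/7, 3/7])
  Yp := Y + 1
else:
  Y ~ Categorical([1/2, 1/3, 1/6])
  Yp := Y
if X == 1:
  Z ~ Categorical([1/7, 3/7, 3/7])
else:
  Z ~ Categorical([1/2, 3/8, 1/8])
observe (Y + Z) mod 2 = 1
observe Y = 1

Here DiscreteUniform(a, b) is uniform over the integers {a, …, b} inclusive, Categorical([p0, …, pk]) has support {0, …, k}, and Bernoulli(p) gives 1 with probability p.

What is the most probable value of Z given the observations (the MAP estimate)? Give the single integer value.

argmax_v P(Z = v | obs) = 0

Enumerate traces; 4 have nonzero weight after conditioning:
  (X=0, Y=1, Z=0) weight 1/12
  (X=0, Y=1, Z=2) weight 1/48
  (X=1, Y=1, Z=0) weight 1/49
  (X=1, Y=1, Z=2) weight 3/49
Group by Z:
  weight(Z=0) = 61/588
  weight(Z=2) = 193/2352
Total weight = 61/588 + 193/2352 = 437/2352
P(Z=0 | obs) = 61/588 / 437/2352 = 244/437
P(Z=2 | obs) = 193/2352 / 437/2352 = 193/437
argmax = 0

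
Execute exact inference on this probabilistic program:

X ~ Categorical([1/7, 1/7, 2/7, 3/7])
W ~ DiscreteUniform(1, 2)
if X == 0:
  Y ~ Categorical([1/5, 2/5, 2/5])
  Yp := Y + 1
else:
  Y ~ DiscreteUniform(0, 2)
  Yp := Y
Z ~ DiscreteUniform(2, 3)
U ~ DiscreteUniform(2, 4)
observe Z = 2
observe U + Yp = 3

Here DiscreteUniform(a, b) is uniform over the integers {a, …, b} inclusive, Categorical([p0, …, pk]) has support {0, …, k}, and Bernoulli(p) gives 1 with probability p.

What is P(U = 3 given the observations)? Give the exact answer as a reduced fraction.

P(U = 3 | obs) = 10/21

Enumerate traces; 14 have nonzero weight after conditioning:
  (X=0, W=1, Y=0, Z=2, U=2) weight 1/420
  (X=0, W=2, Y=0, Z=2, U=2) weight 1/420
  (X=1, W=1, Y=0, Z=2, U=3) weight 1/252
  (X=1, W=1, Y=1, Z=2, U=2) weight 1/252
  (X=1, W=2, Y=0, Z=2, U=3) weight 1/252
  (X=1, W=2, Y=1, Z=2, U=2) weight 1/252
  (X=2, W=1, Y=0, Z=2, U=3) weight 1/126
  (X=2, W=1, Y=1, Z=2, U=2) weight 1/126
  … 6 more
Group by U:
  weight(U=2) = 11/210
  weight(U=3) = 1/21
Total weight = 11/210 + 1/21 = 1/10
P(U=2 | obs) = 11/210 / 1/10 = 11/21
P(U=3 | obs) = 1/21 / 1/10 = 10/21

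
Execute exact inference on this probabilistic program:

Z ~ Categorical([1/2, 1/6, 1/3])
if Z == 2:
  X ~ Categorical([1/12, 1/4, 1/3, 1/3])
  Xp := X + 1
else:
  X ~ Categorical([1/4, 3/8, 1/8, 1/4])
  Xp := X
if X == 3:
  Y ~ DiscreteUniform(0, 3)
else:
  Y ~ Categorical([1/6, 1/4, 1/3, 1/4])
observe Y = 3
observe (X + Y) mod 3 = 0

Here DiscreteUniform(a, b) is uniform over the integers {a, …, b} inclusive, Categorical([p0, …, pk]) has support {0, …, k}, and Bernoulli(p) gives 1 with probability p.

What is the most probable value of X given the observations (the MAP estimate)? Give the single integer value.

argmax_v P(X = v | obs) = 3

Enumerate traces; 6 have nonzero weight after conditioning:
  (Z=0, X=0, Y=3) weight 1/32
  (Z=0, X=3, Y=3) weight 1/32
  (Z=1, X=0, Y=3) weight 1/96
  (Z=1, X=3, Y=3) weight 1/96
  (Z=2, X=0, Y=3) weight 1/144
  (Z=2, X=3, Y=3) weight 1/36
Group by X:
  weight(X=0) = 7/144
  weight(X=3) = 5/72
Total weight = 7/144 + 5/72 = 17/144
P(X=0 | obs) = 7/144 / 17/144 = 7/17
P(X=3 | obs) = 5/72 / 17/144 = 10/17
argmax = 3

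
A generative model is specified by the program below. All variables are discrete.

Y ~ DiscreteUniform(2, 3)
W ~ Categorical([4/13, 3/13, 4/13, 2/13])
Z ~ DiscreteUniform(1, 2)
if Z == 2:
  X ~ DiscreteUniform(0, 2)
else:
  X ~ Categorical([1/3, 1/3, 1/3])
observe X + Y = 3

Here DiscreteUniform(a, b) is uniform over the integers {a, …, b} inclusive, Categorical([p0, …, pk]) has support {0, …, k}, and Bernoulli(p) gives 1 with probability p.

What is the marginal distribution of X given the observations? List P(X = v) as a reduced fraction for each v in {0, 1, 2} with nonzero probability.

Enumerate traces; 16 have nonzero weight after conditioning:
  (Y=2, W=0, Z=1, X=1) weight 1/39
  (Y=2, W=0, Z=2, X=1) weight 1/39
  (Y=2, W=1, Z=1, X=1) weight 1/52
  (Y=2, W=1, Z=2, X=1) weight 1/52
  (Y=2, W=2, Z=1, X=1) weight 1/39
  (Y=2, W=2, Z=2, X=1) weight 1/39
  (Y=2, W=3, Z=1, X=1) weight 1/78
  (Y=2, W=3, Z=2, X=1) weight 1/78
  (Y=3, W=0, Z=1, X=0) weight 1/39
  … 7 more
Group by X:
  weight(X=0) = 1/6
  weight(X=1) = 1/6
Total weight = 1/6 + 1/6 = 1/3
P(X=0 | obs) = 1/6 / 1/3 = 1/2
P(X=1 | obs) = 1/6 / 1/3 = 1/2

P(X=0) = 1/2, P(X=1) = 1/2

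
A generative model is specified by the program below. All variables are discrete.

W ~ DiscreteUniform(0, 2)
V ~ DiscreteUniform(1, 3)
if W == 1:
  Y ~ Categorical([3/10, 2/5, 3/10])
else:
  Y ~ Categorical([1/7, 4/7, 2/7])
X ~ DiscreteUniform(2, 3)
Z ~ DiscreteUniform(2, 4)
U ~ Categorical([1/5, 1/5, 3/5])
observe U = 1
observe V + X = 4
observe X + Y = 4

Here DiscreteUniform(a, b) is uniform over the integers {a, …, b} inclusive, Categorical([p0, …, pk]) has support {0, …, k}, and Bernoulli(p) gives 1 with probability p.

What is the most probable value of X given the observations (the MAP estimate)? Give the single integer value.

argmax_v P(X = v | obs) = 3

Enumerate traces; 18 have nonzero weight after conditioning:
  (W=0, V=1, Y=1, X=3, Z=2, U=1) weight 2/945
  (W=0, V=1, Y=1, X=3, Z=3, U=1) weight 2/945
  (W=0, V=1, Y=1, X=3, Z=4, U=1) weight 2/945
  (W=0, V=2, Y=2, X=2, Z=2, U=1) weight 1/945
  (W=0, V=2, Y=2, X=2, Z=3, U=1) weight 1/945
  (W=0, V=2, Y=2, X=2, Z=4, U=1) weight 1/945
  (W=1, V=1, Y=1, X=3, Z=2, U=1) weight 1/675
  (W=1, V=1, Y=1, X=3, Z=3, U=1) weight 1/675
  … 10 more
Group by X:
  weight(X=2) = 61/6300
  weight(X=3) = 3/175
Total weight = 61/6300 + 3/175 = 169/6300
P(X=2 | obs) = 61/6300 / 169/6300 = 61/169
P(X=3 | obs) = 3/175 / 169/6300 = 108/169
argmax = 3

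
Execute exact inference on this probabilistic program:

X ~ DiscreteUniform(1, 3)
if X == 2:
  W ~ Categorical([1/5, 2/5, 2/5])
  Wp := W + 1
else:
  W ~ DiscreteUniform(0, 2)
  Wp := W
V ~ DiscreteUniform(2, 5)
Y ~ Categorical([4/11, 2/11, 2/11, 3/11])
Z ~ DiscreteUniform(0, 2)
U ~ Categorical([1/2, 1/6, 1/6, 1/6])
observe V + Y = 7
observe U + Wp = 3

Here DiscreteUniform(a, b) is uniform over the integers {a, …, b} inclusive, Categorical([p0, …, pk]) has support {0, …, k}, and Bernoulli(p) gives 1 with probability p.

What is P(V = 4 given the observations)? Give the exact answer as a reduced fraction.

Enumerate traces; 54 have nonzero weight after conditioning:
  (X=1, W=0, V=4, Y=3, Z=0, U=3) weight 1/2376
  (X=1, W=0, V=4, Y=3, Z=1, U=3) weight 1/2376
  (X=1, W=0, V=4, Y=3, Z=2, U=3) weight 1/2376
  (X=1, W=0, V=5, Y=2, Z=0, U=3) weight 1/3564
  (X=1, W=0, V=5, Y=2, Z=1, U=3) weight 1/3564
  (X=1, W=0, V=5, Y=2, Z=2, U=3) weight 1/3564
  (X=1, W=1, V=4, Y=3, Z=0, U=2) weight 1/2376
  (X=1, W=1, V=4, Y=3, Z=1, U=2) weight 1/2376
  … 46 more
Group by V:
  weight(V=4) = 19/1320
  weight(V=5) = 19/1980
Total weight = 19/1320 + 19/1980 = 19/792
P(V=4 | obs) = 19/1320 / 19/792 = 3/5
P(V=5 | obs) = 19/1980 / 19/792 = 2/5

P(V = 4 | obs) = 3/5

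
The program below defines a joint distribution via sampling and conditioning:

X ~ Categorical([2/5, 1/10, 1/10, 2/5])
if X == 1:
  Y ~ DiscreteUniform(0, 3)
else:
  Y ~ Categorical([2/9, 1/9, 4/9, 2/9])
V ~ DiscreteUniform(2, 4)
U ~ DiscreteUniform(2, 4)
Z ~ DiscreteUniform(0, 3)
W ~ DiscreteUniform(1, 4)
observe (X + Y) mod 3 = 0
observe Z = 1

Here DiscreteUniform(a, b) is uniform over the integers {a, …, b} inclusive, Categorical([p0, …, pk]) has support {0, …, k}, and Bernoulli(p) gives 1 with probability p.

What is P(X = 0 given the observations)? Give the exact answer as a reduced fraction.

P(X = 0 | obs) = 64/141

Enumerate traces; 216 have nonzero weight after conditioning:
  (X=0, Y=0, V=2, U=2, Z=1, W=1) weight 1/1620
  (X=0, Y=0, V=2, U=2, Z=1, W=2) weight 1/1620
  (X=0, Y=0, V=2, U=2, Z=1, W=3) weight 1/1620
  (X=0, Y=0, V=2, U=2, Z=1, W=4) weight 1/1620
  (X=0, Y=0, V=2, U=3, Z=1, W=1) weight 1/1620
  (X=0, Y=0, V=2, U=3, Z=1, W=2) weight 1/1620
  (X=0, Y=0, V=2, U=3, Z=1, W=3) weight 1/1620
  (X=0, Y=0, V=2, U=3, Z=1, W=4) weight 1/1620
  (X=1, Y=2, V=2, U=2, Z=1, W=1) weight 1/5760
  (X=2, Y=1, V=2, U=2, Z=1, W=1) weight 1/12960
  … 206 more
Group by X:
  weight(X=0) = 2/45
  weight(X=1) = 1/160
  weight(X=2) = 1/360
  weight(X=3) = 2/45
Total weight = 2/45 + 1/160 + 1/360 + 2/45 = 47/480
P(X=0 | obs) = 2/45 / 47/480 = 64/141
P(X=1 | obs) = 1/160 / 47/480 = 3/47
P(X=2 | obs) = 1/360 / 47/480 = 4/141
P(X=3 | obs) = 2/45 / 47/480 = 64/141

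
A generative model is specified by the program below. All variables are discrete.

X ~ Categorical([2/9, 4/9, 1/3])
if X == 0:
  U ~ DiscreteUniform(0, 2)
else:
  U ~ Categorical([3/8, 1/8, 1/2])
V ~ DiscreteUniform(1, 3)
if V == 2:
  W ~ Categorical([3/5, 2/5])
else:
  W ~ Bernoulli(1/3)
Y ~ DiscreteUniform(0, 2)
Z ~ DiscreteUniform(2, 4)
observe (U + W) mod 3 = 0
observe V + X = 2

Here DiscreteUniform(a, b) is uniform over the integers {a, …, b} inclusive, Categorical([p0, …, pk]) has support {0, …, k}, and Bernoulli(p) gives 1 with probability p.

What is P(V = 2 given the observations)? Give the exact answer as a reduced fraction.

Enumerate traces; 36 have nonzero weight after conditioning:
  (X=0, U=0, V=2, W=0, Y=0, Z=2) weight 2/1215
  (X=0, U=0, V=2, W=0, Y=0, Z=3) weight 2/1215
  (X=0, U=0, V=2, W=0, Y=0, Z=4) weight 2/1215
  (X=0, U=0, V=2, W=0, Y=1, Z=2) weight 2/1215
  (X=0, U=0, V=2, W=0, Y=1, Z=3) weight 2/1215
  (X=0, U=0, V=2, W=0, Y=1, Z=4) weight 2/1215
  (X=0, U=0, V=2, W=0, Y=2, Z=2) weight 2/1215
  (X=0, U=0, V=2, W=0, Y=2, Z=3) weight 2/1215
  (X=1, U=0, V=1, W=0, Y=0, Z=2) weight 1/243
  … 27 more
Group by V:
  weight(V=1) = 5/81
  weight(V=2) = 2/81
Total weight = 5/81 + 2/81 = 7/81
P(V=1 | obs) = 5/81 / 7/81 = 5/7
P(V=2 | obs) = 2/81 / 7/81 = 2/7

P(V = 2 | obs) = 2/7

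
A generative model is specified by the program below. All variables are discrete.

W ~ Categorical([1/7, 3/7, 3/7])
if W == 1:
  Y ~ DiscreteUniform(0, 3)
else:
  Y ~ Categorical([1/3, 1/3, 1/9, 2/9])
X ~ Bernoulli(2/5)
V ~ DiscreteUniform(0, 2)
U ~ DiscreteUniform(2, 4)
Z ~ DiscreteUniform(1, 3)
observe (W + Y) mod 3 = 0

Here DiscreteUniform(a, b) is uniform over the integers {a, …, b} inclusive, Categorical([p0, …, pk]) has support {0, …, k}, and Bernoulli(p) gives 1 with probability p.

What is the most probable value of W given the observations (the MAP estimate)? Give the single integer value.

Enumerate traces; 216 have nonzero weight after conditioning:
  (W=0, Y=0, X=0, V=0, U=2, Z=1) weight 1/945
  (W=0, Y=0, X=0, V=0, U=2, Z=2) weight 1/945
  (W=0, Y=0, X=0, V=0, U=2, Z=3) weight 1/945
  (W=0, Y=0, X=0, V=0, U=3, Z=1) weight 1/945
  (W=0, Y=0, X=0, V=0, U=3, Z=2) weight 1/945
  (W=0, Y=0, X=0, V=0, U=3, Z=3) weight 1/945
  (W=0, Y=0, X=0, V=0, U=4, Z=1) weight 1/945
  (W=0, Y=0, X=0, V=0, U=4, Z=2) weight 1/945
  (W=1, Y=2, X=0, V=0, U=2, Z=1) weight 1/420
  (W=2, Y=1, X=0, V=0, U=2, Z=1) weight 1/315
  … 206 more
Group by W:
  weight(W=0) = 5/63
  weight(W=1) = 3/28
  weight(W=2) = 1/7
Total weight = 5/63 + 3/28 + 1/7 = 83/252
P(W=0 | obs) = 5/63 / 83/252 = 20/83
P(W=1 | obs) = 3/28 / 83/252 = 27/83
P(W=2 | obs) = 1/7 / 83/252 = 36/83
argmax = 2

argmax_v P(W = v | obs) = 2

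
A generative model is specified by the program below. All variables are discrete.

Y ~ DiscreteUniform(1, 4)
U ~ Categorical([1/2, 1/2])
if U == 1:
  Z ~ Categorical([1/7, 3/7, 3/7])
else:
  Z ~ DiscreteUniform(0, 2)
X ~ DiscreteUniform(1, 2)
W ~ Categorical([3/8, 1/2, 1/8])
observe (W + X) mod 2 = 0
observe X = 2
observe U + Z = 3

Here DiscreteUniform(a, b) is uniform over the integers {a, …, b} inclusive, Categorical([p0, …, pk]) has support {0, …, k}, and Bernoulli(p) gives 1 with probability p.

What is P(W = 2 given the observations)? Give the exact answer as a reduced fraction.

Enumerate traces; 8 have nonzero weight after conditioning:
  (Y=1, U=1, Z=2, X=2, W=0) weight 9/896
  (Y=1, U=1, Z=2, X=2, W=2) weight 3/896
  (Y=2, U=1, Z=2, X=2, W=0) weight 9/896
  (Y=2, U=1, Z=2, X=2, W=2) weight 3/896
  (Y=3, U=1, Z=2, X=2, W=0) weight 9/896
  (Y=3, U=1, Z=2, X=2, W=2) weight 3/896
  (Y=4, U=1, Z=2, X=2, W=0) weight 9/896
  (Y=4, U=1, Z=2, X=2, W=2) weight 3/896
Group by W:
  weight(W=0) = 9/224
  weight(W=2) = 3/224
Total weight = 9/224 + 3/224 = 3/56
P(W=0 | obs) = 9/224 / 3/56 = 3/4
P(W=2 | obs) = 3/224 / 3/56 = 1/4

P(W = 2 | obs) = 1/4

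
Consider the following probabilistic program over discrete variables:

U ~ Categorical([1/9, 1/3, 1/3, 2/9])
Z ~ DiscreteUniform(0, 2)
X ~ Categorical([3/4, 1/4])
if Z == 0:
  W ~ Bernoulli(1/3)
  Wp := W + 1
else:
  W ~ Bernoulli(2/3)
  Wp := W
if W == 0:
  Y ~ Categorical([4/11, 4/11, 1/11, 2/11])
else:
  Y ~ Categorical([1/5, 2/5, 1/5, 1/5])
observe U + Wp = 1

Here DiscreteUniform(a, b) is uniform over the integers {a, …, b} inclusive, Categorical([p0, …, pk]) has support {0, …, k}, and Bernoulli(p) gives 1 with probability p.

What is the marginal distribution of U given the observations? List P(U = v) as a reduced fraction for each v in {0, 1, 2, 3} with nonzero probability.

Enumerate traces; 40 have nonzero weight after conditioning:
  (U=0, Z=0, X=0, W=0, Y=0) weight 2/297
  (U=0, Z=0, X=0, W=0, Y=1) weight 2/297
  (U=0, Z=0, X=0, W=0, Y=2) weight 1/594
  (U=0, Z=0, X=0, W=0, Y=3) weight 1/297
  (U=0, Z=0, X=1, W=0, Y=0) weight 2/891
  (U=0, Z=0, X=1, W=0, Y=1) weight 2/891
  (U=0, Z=0, X=1, W=0, Y=2) weight 1/1782
  (U=0, Z=0, X=1, W=0, Y=3) weight 1/891
  (U=1, Z=1, X=0, W=0, Y=0) weight 1/99
  … 31 more
Group by U:
  weight(U=0) = 2/27
  weight(U=1) = 2/27
Total weight = 2/27 + 2/27 = 4/27
P(U=0 | obs) = 2/27 / 4/27 = 1/2
P(U=1 | obs) = 2/27 / 4/27 = 1/2

P(U=0) = 1/2, P(U=1) = 1/2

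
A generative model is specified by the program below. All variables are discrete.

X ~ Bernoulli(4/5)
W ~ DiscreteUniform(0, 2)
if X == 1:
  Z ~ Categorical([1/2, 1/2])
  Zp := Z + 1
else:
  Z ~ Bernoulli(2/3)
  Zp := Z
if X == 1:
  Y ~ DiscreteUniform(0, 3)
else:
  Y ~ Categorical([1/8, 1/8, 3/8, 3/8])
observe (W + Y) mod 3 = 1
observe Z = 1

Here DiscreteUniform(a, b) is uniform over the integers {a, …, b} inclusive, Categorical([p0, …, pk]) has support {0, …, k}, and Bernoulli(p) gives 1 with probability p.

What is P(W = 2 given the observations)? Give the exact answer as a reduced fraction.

Enumerate traces; 8 have nonzero weight after conditioning:
  (X=0, W=0, Z=1, Y=1) weight 1/180
  (X=0, W=1, Z=1, Y=0) weight 1/180
  (X=0, W=1, Z=1, Y=3) weight 1/60
  (X=0, W=2, Z=1, Y=2) weight 1/60
  (X=1, W=0, Z=1, Y=1) weight 1/30
  (X=1, W=1, Z=1, Y=0) weight 1/30
  (X=1, W=1, Z=1, Y=3) weight 1/30
  (X=1, W=2, Z=1, Y=2) weight 1/30
Group by W:
  weight(W=0) = 7/180
  weight(W=1) = 4/45
  weight(W=2) = 1/20
Total weight = 7/180 + 4/45 + 1/20 = 8/45
P(W=0 | obs) = 7/180 / 8/45 = 7/32
P(W=1 | obs) = 4/45 / 8/45 = 1/2
P(W=2 | obs) = 1/20 / 8/45 = 9/32

P(W = 2 | obs) = 9/32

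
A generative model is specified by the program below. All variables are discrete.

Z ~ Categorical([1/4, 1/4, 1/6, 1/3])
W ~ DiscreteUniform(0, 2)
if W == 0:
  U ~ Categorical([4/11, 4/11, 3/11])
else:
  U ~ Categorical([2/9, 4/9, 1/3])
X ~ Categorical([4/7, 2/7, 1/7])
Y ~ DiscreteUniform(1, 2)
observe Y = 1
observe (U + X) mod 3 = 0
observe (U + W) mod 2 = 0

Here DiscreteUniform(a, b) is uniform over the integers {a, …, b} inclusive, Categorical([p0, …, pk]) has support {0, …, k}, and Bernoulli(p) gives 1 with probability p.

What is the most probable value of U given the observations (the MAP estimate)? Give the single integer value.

Enumerate traces; 20 have nonzero weight after conditioning:
  (Z=0, W=0, U=0, X=0, Y=1) weight 2/231
  (Z=0, W=0, U=2, X=1, Y=1) weight 1/308
  (Z=0, W=1, U=1, X=2, Y=1) weight 1/378
  (Z=0, W=2, U=0, X=0, Y=1) weight 1/189
  (Z=0, W=2, U=2, X=1, Y=1) weight 1/252
  (Z=1, W=0, U=0, X=0, Y=1) weight 2/231
  (Z=1, W=0, U=2, X=1, Y=1) weight 1/308
  (Z=1, W=1, U=1, X=2, Y=1) weight 1/378
  … 12 more
Group by U:
  weight(U=0) = 116/2079
  weight(U=1) = 2/189
  weight(U=2) = 20/693
Total weight = 116/2079 + 2/189 + 20/693 = 2/21
P(U=0 | obs) = 116/2079 / 2/21 = 58/99
P(U=1 | obs) = 2/189 / 2/21 = 1/9
P(U=2 | obs) = 20/693 / 2/21 = 10/33
argmax = 0

argmax_v P(U = v | obs) = 0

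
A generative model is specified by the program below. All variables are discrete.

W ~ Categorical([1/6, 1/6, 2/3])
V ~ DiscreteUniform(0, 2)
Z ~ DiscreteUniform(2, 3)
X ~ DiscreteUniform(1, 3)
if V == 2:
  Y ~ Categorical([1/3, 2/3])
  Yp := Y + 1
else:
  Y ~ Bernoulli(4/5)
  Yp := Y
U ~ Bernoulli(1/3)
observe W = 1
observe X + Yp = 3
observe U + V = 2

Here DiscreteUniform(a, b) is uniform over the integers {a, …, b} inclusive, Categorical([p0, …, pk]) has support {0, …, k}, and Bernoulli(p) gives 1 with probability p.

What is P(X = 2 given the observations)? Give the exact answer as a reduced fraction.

Enumerate traces; 8 have nonzero weight after conditioning:
  (W=1, V=1, Z=2, X=2, Y=1, U=1) weight 1/405
  (W=1, V=1, Z=2, X=3, Y=0, U=1) weight 1/1620
  (W=1, V=1, Z=3, X=2, Y=1, U=1) weight 1/405
  (W=1, V=1, Z=3, X=3, Y=0, U=1) weight 1/1620
  (W=1, V=2, Z=2, X=1, Y=1, U=0) weight 1/243
  (W=1, V=2, Z=2, X=2, Y=0, U=0) weight 1/486
  (W=1, V=2, Z=3, X=1, Y=1, U=0) weight 1/243
  (W=1, V=2, Z=3, X=2, Y=0, U=0) weight 1/486
Group by X:
  weight(X=1) = 2/243
  weight(X=2) = 11/1215
  weight(X=3) = 1/810
Total weight = 2/243 + 11/1215 + 1/810 = 1/54
P(X=1 | obs) = 2/243 / 1/54 = 4/9
P(X=2 | obs) = 11/1215 / 1/54 = 22/45
P(X=3 | obs) = 1/810 / 1/54 = 1/15

P(X = 2 | obs) = 22/45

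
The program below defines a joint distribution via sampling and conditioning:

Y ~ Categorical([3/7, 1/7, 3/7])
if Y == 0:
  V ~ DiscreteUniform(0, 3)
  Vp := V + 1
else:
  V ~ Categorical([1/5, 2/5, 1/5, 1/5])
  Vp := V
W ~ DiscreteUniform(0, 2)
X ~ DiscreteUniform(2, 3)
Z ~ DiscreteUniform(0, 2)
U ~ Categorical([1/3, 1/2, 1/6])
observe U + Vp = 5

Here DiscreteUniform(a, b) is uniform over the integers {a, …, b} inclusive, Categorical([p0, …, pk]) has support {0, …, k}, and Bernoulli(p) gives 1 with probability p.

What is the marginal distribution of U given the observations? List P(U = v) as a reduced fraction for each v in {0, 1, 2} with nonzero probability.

Enumerate traces; 72 have nonzero weight after conditioning:
  (Y=0, V=2, W=0, X=2, Z=0, U=2) weight 1/1008
  (Y=0, V=2, W=0, X=2, Z=1, U=2) weight 1/1008
  (Y=0, V=2, W=0, X=2, Z=2, U=2) weight 1/1008
  (Y=0, V=2, W=0, X=3, Z=0, U=2) weight 1/1008
  (Y=0, V=2, W=0, X=3, Z=1, U=2) weight 1/1008
  (Y=0, V=2, W=0, X=3, Z=2, U=2) weight 1/1008
  (Y=0, V=2, W=1, X=2, Z=0, U=2) weight 1/1008
  (Y=0, V=2, W=1, X=2, Z=1, U=2) weight 1/1008
  (Y=0, V=3, W=0, X=2, Z=0, U=1) weight 1/336
  … 63 more
Group by U:
  weight(U=1) = 3/56
  weight(U=2) = 31/840
Total weight = 3/56 + 31/840 = 19/210
P(U=1 | obs) = 3/56 / 19/210 = 45/76
P(U=2 | obs) = 31/840 / 19/210 = 31/76

P(U=1) = 45/76, P(U=2) = 31/76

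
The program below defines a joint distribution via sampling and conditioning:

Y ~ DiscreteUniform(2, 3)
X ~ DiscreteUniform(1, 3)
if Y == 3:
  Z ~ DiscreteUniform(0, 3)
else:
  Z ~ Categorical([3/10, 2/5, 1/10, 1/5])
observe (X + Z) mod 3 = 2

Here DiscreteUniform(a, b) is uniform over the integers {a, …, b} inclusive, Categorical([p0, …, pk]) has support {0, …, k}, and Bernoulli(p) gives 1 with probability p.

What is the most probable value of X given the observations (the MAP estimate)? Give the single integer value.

argmax_v P(X = v | obs) = 2

Enumerate traces; 8 have nonzero weight after conditioning:
  (Y=2, X=1, Z=1) weight 1/15
  (Y=2, X=2, Z=0) weight 1/20
  (Y=2, X=2, Z=3) weight 1/30
  (Y=2, X=3, Z=2) weight 1/60
  (Y=3, X=1, Z=1) weight 1/24
  (Y=3, X=2, Z=0) weight 1/24
  (Y=3, X=2, Z=3) weight 1/24
  (Y=3, X=3, Z=2) weight 1/24
Group by X:
  weight(X=1) = 13/120
  weight(X=2) = 1/6
  weight(X=3) = 7/120
Total weight = 13/120 + 1/6 + 7/120 = 1/3
P(X=1 | obs) = 13/120 / 1/3 = 13/40
P(X=2 | obs) = 1/6 / 1/3 = 1/2
P(X=3 | obs) = 7/120 / 1/3 = 7/40
argmax = 2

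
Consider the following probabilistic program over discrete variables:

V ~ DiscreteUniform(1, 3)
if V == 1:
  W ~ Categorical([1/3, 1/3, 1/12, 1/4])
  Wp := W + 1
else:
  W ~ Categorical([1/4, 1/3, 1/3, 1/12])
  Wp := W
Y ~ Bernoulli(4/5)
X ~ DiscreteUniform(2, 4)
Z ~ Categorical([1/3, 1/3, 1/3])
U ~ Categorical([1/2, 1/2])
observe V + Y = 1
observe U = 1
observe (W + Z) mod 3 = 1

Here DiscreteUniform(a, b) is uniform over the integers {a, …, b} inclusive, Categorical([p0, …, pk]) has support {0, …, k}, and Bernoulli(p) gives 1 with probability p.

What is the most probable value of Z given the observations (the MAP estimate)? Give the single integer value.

argmax_v P(Z = v | obs) = 1

Enumerate traces; 12 have nonzero weight after conditioning:
  (V=1, W=0, Y=0, X=2, Z=1, U=1) weight 1/810
  (V=1, W=0, Y=0, X=3, Z=1, U=1) weight 1/810
  (V=1, W=0, Y=0, X=4, Z=1, U=1) weight 1/810
  (V=1, W=1, Y=0, X=2, Z=0, U=1) weight 1/810
  (V=1, W=1, Y=0, X=3, Z=0, U=1) weight 1/810
  (V=1, W=1, Y=0, X=4, Z=0, U=1) weight 1/810
  (V=1, W=2, Y=0, X=2, Z=2, U=1) weight 1/3240
  (V=1, W=2, Y=0, X=3, Z=2, U=1) weight 1/3240
  … 4 more
Group by Z:
  weight(Z=0) = 1/270
  weight(Z=1) = 7/1080
  weight(Z=2) = 1/1080
Total weight = 1/270 + 7/1080 + 1/1080 = 1/90
P(Z=0 | obs) = 1/270 / 1/90 = 1/3
P(Z=1 | obs) = 7/1080 / 1/90 = 7/12
P(Z=2 | obs) = 1/1080 / 1/90 = 1/12
argmax = 1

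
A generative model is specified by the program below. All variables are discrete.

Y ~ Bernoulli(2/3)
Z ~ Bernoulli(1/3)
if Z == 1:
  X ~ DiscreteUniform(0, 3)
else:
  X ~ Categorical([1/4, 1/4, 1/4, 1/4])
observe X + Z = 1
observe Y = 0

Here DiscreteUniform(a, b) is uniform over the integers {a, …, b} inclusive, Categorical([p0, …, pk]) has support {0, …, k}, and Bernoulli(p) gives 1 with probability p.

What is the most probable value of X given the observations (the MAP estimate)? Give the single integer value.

Enumerate traces; 2 have nonzero weight after conditioning:
  (Y=0, Z=0, X=1) weight 1/18
  (Y=0, Z=1, X=0) weight 1/36
Group by X:
  weight(X=0) = 1/36
  weight(X=1) = 1/18
Total weight = 1/36 + 1/18 = 1/12
P(X=0 | obs) = 1/36 / 1/12 = 1/3
P(X=1 | obs) = 1/18 / 1/12 = 2/3
argmax = 1

argmax_v P(X = v | obs) = 1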